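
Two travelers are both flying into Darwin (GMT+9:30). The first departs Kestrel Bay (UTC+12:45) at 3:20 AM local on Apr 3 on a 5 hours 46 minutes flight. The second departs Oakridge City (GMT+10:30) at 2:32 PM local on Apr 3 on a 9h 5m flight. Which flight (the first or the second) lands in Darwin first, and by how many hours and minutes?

Flight 1 in UTC: 3:20 AM − 12:45 = 2:35 PM on Apr 2.
+5 hours 46 minutes → arrive 8:21 PM UTC on Apr 2.
Flight 2 in UTC: 2:32 PM − 10:30 = 4:02 AM on Apr 3.
+9 hours and 5 minutes → arrive 1:07 PM UTC on Apr 3.
Flight 1 lands earlier by 16 hours 46 minutes.

the first, by 16 hours 46 minutes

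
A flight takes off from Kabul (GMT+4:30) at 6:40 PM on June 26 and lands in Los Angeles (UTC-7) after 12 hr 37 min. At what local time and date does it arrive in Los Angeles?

7:47 PM on June 26

Convert departure to UTC: 6:40 PM − 4:30 = 2:10 PM UTC on Jun 26.
Add 12 hours 37 minutes travel time → 2:47 AM UTC (Jun 27).
Los Angeles is UTC−7:00, so local arrival = 2:47 AM − 7:00 = 7:47 PM on Jun 26.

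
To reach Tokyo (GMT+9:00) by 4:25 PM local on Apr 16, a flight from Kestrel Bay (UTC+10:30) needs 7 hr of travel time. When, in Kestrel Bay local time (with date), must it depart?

10:55 AM on Apr 16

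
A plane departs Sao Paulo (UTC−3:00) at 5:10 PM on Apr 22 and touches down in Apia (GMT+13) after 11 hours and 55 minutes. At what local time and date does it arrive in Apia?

Convert departure to UTC: 5:10 PM + 3:00 = 8:10 PM UTC on Apr 22.
Add 11 hours and 55 minutes travel time → 8:05 AM UTC (Apr 23).
Apia is UTC+13:00, so local arrival = 8:05 AM + 13:00 = 9:05 PM on Apr 23.

9:05 PM on April 23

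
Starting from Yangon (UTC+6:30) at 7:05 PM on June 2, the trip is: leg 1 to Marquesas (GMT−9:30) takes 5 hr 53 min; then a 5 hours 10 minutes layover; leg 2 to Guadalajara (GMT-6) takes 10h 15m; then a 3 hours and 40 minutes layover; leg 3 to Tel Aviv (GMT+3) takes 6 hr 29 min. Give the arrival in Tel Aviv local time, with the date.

11:02 PM on June 3

Convert departure to UTC: 7:05 PM − 6:30 = 12:35 PM UTC on Jun 2.
Add 5 hours 53 minutes leg 1 → 6:28 PM UTC.
Add 5 hours and 10 minutes layover in Marquesas → 11:38 PM UTC.
Add 10 hours 15 minutes leg 2 → 9:53 AM UTC (Jun 3).
Add 3 hours 40 minutes layover in Guadalajara → 1:33 PM UTC.
Add 6 hours and 29 minutes leg 3 → 8:02 PM UTC.
Tel Aviv is UTC+3:00, so local arrival = 8:02 PM + 3:00 = 11:02 PM on Jun 3.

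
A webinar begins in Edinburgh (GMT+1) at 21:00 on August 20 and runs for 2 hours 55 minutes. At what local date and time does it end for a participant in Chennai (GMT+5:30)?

Chennai is 4:30 ahead of Edinburgh.
After 2 hours 55 minutes it is 23:55 in Edinburgh.
Shift by the zone difference: 23:55 + 4:30 = 04:25 on Aug 21 in Chennai.

04:25 on August 21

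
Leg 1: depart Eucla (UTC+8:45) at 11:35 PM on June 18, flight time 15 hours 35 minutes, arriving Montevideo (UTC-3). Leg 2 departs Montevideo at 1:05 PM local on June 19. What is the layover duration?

9 hours 40 minutes

Convert departure to UTC: 11:35 PM − 8:45 = 2:50 PM UTC on Jun 18.
Add 15 hours and 35 minutes flight time → 6:25 AM UTC (Jun 19).
Montevideo is UTC−3:00, so local arrival = 6:25 AM − 3:00 = 3:25 AM on Jun 19.
Layover = 1:05 PM − 3:25 AM = 9 hours 40 minutes.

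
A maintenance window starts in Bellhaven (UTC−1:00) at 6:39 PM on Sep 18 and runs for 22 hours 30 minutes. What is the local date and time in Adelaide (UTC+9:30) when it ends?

Convert start to UTC: 6:39 PM + 1:00 = 7:39 PM UTC on Sep 18.
Add 22 hours and 30 minutes duration → 6:09 PM UTC (Sep 19).
Adelaide is UTC+9:30, so local end time = 6:09 PM + 9:30 = 3:39 AM on Sep 20.

3:39 AM on September 20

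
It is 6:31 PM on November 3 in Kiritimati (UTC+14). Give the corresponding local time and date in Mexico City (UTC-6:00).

In UTC: 6:31 PM − 14:00 = 4:31 AM on Nov 3.
Mexico City is UTC−6:00: 4:31 AM − 6:00 = 10:31 PM on Nov 2.

10:31 PM on November 2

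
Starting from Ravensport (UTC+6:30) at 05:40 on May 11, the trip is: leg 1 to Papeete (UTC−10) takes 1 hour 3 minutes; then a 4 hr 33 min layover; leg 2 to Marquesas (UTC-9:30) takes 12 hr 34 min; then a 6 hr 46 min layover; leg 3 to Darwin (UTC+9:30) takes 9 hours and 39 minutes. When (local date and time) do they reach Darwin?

19:15 on May 12

Convert departure to UTC: 05:40 − 6:30 = 23:10 UTC on May 10.
Add 1 hour and 3 minutes leg 1 → 00:13 UTC (May 11).
Add 4 hours and 33 minutes layover in Papeete → 04:46 UTC.
Add 12 hours and 34 minutes leg 2 → 17:20 UTC.
Add 6 hours and 46 minutes layover in Marquesas → 00:06 UTC (May 12).
Add 9 hours 39 minutes leg 3 → 09:45 UTC.
Darwin is UTC+9:30, so local arrival = 09:45 + 9:30 = 19:15 on May 12.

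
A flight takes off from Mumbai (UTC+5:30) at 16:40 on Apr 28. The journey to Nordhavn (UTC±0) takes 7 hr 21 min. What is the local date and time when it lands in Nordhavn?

Convert departure to UTC: 16:40 − 5:30 = 11:10 UTC on Apr 28.
Add 7 hours 21 minutes travel time → 18:31 UTC.
Nordhavn is UTC+0, so local arrival is the same: 18:31 on Apr 28.

18:31 on April 28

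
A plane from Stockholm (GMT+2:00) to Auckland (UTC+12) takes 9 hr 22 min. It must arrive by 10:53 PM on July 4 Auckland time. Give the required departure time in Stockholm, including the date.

3:31 AM on Jul 4

Target arrival in UTC: 10:53 PM − 12:00 = 10:53 AM on Jul 4.
Subtract 9 hours and 22 minutes → departure 1:31 AM UTC on Jul 4.
Stockholm is UTC+2:00: 1:31 AM + 2:00 = 3:31 AM on Jul 4.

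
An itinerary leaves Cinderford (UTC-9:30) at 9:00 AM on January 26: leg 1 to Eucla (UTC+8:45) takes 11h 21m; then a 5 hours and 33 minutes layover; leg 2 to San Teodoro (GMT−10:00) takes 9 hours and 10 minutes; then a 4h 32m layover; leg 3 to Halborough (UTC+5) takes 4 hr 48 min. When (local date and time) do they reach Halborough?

Convert departure to UTC: 9:00 AM + 9:30 = 6:30 PM UTC on Jan 26.
Add 11 hours and 21 minutes leg 1 → 5:51 AM UTC (Jan 27).
Add 5 hours and 33 minutes layover in Eucla → 11:24 AM UTC.
Add 9 hours and 10 minutes leg 2 → 8:34 PM UTC.
Add 4 hours 32 minutes layover in San Teodoro → 1:06 AM UTC (Jan 28).
Add 4 hours 48 minutes leg 3 → 5:54 AM UTC.
Halborough is UTC+5:00, so local arrival = 5:54 AM + 5:00 = 10:54 AM on Jan 28.

10:54 AM on Jan 28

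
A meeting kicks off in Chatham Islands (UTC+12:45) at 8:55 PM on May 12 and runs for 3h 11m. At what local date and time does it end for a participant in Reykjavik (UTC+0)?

11:21 AM on May 12

Convert start to UTC: 8:55 PM − 12:45 = 8:10 AM UTC on May 12.
Add 3 hours and 11 minutes duration → 11:21 AM UTC.
Reykjavik is UTC+0, so local end time is the same: 11:21 AM on May 12.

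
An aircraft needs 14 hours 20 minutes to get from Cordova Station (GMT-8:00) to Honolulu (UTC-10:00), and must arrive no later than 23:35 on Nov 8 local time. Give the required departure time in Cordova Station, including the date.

11:15 on November 8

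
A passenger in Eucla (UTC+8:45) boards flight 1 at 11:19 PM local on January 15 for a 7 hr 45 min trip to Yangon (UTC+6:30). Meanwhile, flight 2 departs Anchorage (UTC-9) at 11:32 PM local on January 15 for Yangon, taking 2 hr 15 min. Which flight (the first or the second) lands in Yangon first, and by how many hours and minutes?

the first, by 12 hours 28 minutes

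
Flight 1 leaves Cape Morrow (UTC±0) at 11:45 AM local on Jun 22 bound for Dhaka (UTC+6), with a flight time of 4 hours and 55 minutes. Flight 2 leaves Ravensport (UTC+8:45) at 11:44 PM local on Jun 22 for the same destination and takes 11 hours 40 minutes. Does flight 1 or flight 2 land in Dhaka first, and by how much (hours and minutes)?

Flight 1 departs at 11:45 AM UTC (Jun 22).
+4 hours and 55 minutes → arrive 4:40 PM UTC on Jun 22.
Flight 2 in UTC: 11:44 PM − 8:45 = 2:59 PM on Jun 22.
+11 hours 40 minutes → arrive 2:39 AM UTC on Jun 23.
Flight 1 lands earlier by 9 hours 59 minutes.

the first, by 9 hours 59 minutes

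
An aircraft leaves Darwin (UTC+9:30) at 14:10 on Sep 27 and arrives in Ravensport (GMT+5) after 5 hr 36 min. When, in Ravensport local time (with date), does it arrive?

15:16 on Sep 27

Ravensport is 4:30 behind Darwin.
After 5 hours 36 minutes it is 19:46 in Darwin.
Shift by the zone difference: 19:46 − 4:30 = 15:16 on Sep 27 in Ravensport.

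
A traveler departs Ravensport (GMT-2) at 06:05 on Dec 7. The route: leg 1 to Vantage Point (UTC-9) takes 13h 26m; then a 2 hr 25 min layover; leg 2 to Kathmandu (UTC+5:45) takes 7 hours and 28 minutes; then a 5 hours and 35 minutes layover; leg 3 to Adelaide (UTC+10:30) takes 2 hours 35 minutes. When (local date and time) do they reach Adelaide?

Convert departure to UTC: 06:05 + 2:00 = 08:05 UTC on Dec 7.
Add 13 hours 26 minutes leg 1 → 21:31 UTC.
Add 2 hours and 25 minutes layover in Vantage Point → 23:56 UTC.
Add 7 hours 28 minutes leg 2 → 07:24 UTC (Dec 8).
Add 5 hours and 35 minutes layover in Kathmandu → 12:59 UTC.
Add 2 hours 35 minutes leg 3 → 15:34 UTC.
Adelaide is UTC+10:30, so local arrival = 15:34 + 10:30 = 02:04 on Dec 9.

02:04 on Dec 9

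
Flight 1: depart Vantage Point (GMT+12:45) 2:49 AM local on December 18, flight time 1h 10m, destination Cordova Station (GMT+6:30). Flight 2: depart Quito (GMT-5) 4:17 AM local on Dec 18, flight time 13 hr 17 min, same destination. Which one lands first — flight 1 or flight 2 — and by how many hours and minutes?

Flight 1 in UTC: 2:49 AM − 12:45 = 2:04 PM on Dec 17.
+1 hour 10 minutes → arrive 3:14 PM UTC on Dec 17.
Flight 2 in UTC: 4:17 AM + 5:00 = 9:17 AM on Dec 18.
+13 hours and 17 minutes → arrive 10:34 PM UTC on Dec 18.
Flight 1 lands earlier by 31 hours 20 minutes.

the first, by 31 hours 20 minutes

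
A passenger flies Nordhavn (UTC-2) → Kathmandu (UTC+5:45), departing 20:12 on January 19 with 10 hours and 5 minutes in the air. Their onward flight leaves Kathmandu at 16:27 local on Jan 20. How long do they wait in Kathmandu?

2 hours 25 minutes

Convert departure to UTC: 20:12 + 2:00 = 22:12 UTC on Jan 19.
Add 10 hours and 5 minutes flight time → 08:17 UTC (Jan 20).
Kathmandu is UTC+5:45, so local arrival = 08:17 + 5:45 = 14:02 on Jan 20.
Layover = 16:27 − 14:02 = 2 hours 25 minutes.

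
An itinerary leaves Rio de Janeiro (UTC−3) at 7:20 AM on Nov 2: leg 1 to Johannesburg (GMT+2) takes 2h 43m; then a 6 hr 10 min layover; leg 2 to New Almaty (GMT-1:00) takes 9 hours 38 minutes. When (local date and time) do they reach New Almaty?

Convert departure to UTC: 7:20 AM + 3:00 = 10:20 AM UTC on Nov 2.
Add 2 hours and 43 minutes leg 1 → 1:03 PM UTC.
Add 6 hours and 10 minutes layover in Johannesburg → 7:13 PM UTC.
Add 9 hours 38 minutes leg 2 → 4:51 AM UTC (Nov 3).
New Almaty is UTC−1:00, so local arrival = 4:51 AM − 1:00 = 3:51 AM on Nov 3.

3:51 AM on November 3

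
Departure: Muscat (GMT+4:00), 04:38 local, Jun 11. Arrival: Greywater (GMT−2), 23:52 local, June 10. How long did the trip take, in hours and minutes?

Departure in UTC: 04:38 − 4:00 = 00:38 on Jun 11.
Arrival in UTC: 23:52 + 2:00 = 01:52 on Jun 11.
Elapsed = 01:52 − 00:38 = 1 hour 14 minutes.

1 hour 14 minutes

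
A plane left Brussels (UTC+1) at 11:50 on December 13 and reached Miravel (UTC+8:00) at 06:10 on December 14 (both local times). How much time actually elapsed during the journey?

Departure in UTC: 11:50 − 1:00 = 10:50 on Dec 13.
Arrival in UTC: 06:10 − 8:00 = 22:10 on Dec 13.
Elapsed = 22:10 − 10:50 = 11 hours 20 minutes.

11 hours 20 minutes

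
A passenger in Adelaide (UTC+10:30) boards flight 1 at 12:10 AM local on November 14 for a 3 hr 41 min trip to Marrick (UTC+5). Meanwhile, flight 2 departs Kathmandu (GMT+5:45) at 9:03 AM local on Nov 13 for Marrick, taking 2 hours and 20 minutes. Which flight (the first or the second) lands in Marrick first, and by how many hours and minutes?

Flight 1 in UTC: 12:10 AM − 10:30 = 1:40 PM on Nov 13.
+3 hours 41 minutes → arrive 5:21 PM UTC on Nov 13.
Flight 2 in UTC: 9:03 AM − 5:45 = 3:18 AM on Nov 13.
+2 hours 20 minutes → arrive 5:38 AM UTC on Nov 13.
Flight 2 lands earlier by 11 hours 43 minutes.

the second, by 11 hours 43 minutes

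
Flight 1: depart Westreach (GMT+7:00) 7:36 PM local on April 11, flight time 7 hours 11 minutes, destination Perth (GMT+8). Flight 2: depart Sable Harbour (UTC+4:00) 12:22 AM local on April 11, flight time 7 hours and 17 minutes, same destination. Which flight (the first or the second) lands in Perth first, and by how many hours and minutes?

Flight 1 in UTC: 7:36 PM − 7:00 = 12:36 PM on Apr 11.
+7 hours 11 minutes → arrive 7:47 PM UTC on Apr 11.
Flight 2 in UTC: 12:22 AM − 4:00 = 8:22 PM on Apr 10.
+7 hours and 17 minutes → arrive 3:39 AM UTC on Apr 11.
Flight 2 lands earlier by 16 hours 8 minutes.

the second, by 16 hours 8 minutes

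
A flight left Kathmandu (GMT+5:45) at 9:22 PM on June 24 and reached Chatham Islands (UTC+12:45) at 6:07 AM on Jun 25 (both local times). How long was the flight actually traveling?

Departure in UTC: 9:22 PM − 5:45 = 3:37 PM on Jun 24.
Arrival in UTC: 6:07 AM − 12:45 = 5:22 PM on Jun 24.
Elapsed = 5:22 PM − 3:37 PM = 1 hour 45 minutes.

1 hour 45 minutes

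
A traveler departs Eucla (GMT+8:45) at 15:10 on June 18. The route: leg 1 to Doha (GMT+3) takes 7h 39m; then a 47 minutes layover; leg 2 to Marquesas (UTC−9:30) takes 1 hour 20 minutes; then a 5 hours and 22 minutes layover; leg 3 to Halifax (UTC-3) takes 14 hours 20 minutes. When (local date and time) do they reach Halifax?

08:53 on June 19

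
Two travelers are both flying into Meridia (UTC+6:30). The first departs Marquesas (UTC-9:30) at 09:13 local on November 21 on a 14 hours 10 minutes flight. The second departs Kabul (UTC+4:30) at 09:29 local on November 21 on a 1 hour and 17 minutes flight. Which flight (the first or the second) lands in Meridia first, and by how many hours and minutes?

Flight 1 in UTC: 09:13 + 9:30 = 18:43 on Nov 21.
+14 hours 10 minutes → arrive 08:53 UTC on Nov 22.
Flight 2 in UTC: 09:29 − 4:30 = 04:59 on Nov 21.
+1 hour and 17 minutes → arrive 06:16 UTC on Nov 21.
Flight 2 lands earlier by 26 hours 37 minutes.

the second, by 26 hours 37 minutes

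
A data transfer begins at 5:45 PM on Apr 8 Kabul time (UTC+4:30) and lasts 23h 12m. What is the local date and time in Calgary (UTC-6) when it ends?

6:27 AM on April 9

Convert start to UTC: 5:45 PM − 4:30 = 1:15 PM UTC on Apr 8.
Add 23 hours and 12 minutes duration → 12:27 PM UTC (Apr 9).
Calgary is UTC−6:00, so local end time = 12:27 PM − 6:00 = 6:27 AM on Apr 9.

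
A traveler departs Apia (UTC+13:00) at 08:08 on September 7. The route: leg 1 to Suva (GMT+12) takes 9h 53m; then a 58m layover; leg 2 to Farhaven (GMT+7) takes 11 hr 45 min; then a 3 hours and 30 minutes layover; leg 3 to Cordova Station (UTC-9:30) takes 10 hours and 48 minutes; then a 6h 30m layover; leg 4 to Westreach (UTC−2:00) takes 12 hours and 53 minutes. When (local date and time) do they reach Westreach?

01:25 on Sep 9

Convert departure to UTC: 08:08 − 13:00 = 19:08 UTC on Sep 6.
Add 9 hours and 53 minutes leg 1 → 05:01 UTC (Sep 7).
Add 58 minutes layover in Suva → 05:59 UTC.
Add 11 hours 45 minutes leg 2 → 17:44 UTC.
Add 3 hours 30 minutes layover in Farhaven → 21:14 UTC.
Add 10 hours 48 minutes leg 3 → 08:02 UTC (Sep 8).
Add 6 hours 30 minutes layover in Cordova Station → 14:32 UTC.
Add 12 hours and 53 minutes leg 4 → 03:25 UTC (Sep 9).
Westreach is UTC−2:00, so local arrival = 03:25 − 2:00 = 01:25 on Sep 9.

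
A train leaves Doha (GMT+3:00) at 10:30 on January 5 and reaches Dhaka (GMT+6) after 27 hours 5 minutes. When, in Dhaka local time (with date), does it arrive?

Convert departure to UTC: 10:30 − 3:00 = 07:30 UTC on Jan 5.
Add 27 hours and 5 minutes travel time → 10:35 UTC (Jan 6).
Dhaka is UTC+6:00, so local arrival = 10:35 + 6:00 = 16:35 on Jan 6.

16:35 on January 6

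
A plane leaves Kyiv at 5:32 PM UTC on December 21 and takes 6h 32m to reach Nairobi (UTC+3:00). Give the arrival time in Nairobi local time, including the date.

3:04 AM on December 22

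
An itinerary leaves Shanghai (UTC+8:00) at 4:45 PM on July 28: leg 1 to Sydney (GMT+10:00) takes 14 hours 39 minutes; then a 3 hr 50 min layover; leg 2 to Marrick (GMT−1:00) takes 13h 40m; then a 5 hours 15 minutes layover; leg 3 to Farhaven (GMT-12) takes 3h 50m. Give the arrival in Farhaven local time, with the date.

Convert departure to UTC: 4:45 PM − 8:00 = 8:45 AM UTC on Jul 28.
Add 14 hours and 39 minutes leg 1 → 11:24 PM UTC.
Add 3 hours and 50 minutes layover in Sydney → 3:14 AM UTC (Jul 29).
Add 13 hours 40 minutes leg 2 → 4:54 PM UTC.
Add 5 hours and 15 minutes layover in Marrick → 10:09 PM UTC.
Add 3 hours and 50 minutes leg 3 → 1:59 AM UTC (Jul 30).
Farhaven is UTC−12:00, so local arrival = 1:59 AM − 12:00 = 1:59 PM on Jul 29.

1:59 PM on Jul 29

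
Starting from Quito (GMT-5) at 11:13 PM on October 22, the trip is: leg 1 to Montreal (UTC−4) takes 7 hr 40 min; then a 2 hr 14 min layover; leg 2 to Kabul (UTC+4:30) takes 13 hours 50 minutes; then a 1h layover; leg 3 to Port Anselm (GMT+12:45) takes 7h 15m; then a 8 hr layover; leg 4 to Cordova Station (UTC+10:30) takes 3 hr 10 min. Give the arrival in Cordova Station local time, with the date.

Convert departure to UTC: 11:13 PM + 5:00 = 4:13 AM UTC on Oct 23.
Add 7 hours 40 minutes leg 1 → 11:53 AM UTC.
Add 2 hours and 14 minutes layover in Montreal → 2:07 PM UTC.
Add 13 hours and 50 minutes leg 2 → 3:57 AM UTC (Oct 24).
Add 1 hour layover in Kabul → 4:57 AM UTC.
Add 7 hours and 15 minutes leg 3 → 12:12 PM UTC.
Add 8 hours layover in Port Anselm → 8:12 PM UTC.
Add 3 hours 10 minutes leg 4 → 11:22 PM UTC.
Cordova Station is UTC+10:30, so local arrival = 11:22 PM + 10:30 = 9:52 AM on Oct 25.

9:52 AM on Oct 25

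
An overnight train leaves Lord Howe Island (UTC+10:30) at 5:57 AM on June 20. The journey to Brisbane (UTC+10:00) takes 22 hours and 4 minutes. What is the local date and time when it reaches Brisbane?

3:31 AM on Jun 21

Brisbane is 0:30 behind Lord Howe Island.
After 22 hours and 4 minutes it is 4:01 AM (Jun 21) in Lord Howe Island.
Shift by the zone difference: 4:01 AM − 0:30 = 3:31 AM on Jun 21 in Brisbane.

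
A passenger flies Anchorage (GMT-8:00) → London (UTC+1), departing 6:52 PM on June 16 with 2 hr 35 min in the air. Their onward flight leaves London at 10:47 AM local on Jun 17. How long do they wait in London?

Convert departure to UTC: 6:52 PM + 8:00 = 2:52 AM UTC on Jun 17.
Add 2 hours 35 minutes flight time → 5:27 AM UTC.
London is UTC+1:00, so local arrival = 5:27 AM + 1:00 = 6:27 AM on Jun 17.
Layover = 10:47 AM − 6:27 AM = 4 hours 20 minutes.

4 hours 20 minutes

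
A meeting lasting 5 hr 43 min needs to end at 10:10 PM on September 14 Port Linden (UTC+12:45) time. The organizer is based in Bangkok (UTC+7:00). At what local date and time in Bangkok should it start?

10:42 AM on September 14

Target end time in UTC: 10:10 PM − 12:45 = 9:25 AM on Sep 14.
Subtract 5 hours 43 minutes → start 3:42 AM UTC on Sep 14.
Bangkok is UTC+7:00: 3:42 AM + 7:00 = 10:42 AM on Sep 14.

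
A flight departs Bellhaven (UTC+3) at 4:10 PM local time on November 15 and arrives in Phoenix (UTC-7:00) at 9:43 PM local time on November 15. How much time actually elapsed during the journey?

Phoenix is 10:00 behind Bellhaven.
Clock-face elapsed time (ignoring zones) is 5 hours 33 minutes.
Actual elapsed = 5 hours 33 minutes + 10:00 = 15 hours 33 minutes.

15 hours 33 minutes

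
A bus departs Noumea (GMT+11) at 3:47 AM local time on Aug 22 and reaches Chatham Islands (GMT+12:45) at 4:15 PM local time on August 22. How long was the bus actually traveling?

10 hours 43 minutes

Departure in UTC: 3:47 AM − 11:00 = 4:47 PM on Aug 21.
Arrival in UTC: 4:15 PM − 12:45 = 3:30 AM on Aug 22.
Elapsed = 3:30 AM − 4:47 PM (+1 day) = 10 hours 43 minutes.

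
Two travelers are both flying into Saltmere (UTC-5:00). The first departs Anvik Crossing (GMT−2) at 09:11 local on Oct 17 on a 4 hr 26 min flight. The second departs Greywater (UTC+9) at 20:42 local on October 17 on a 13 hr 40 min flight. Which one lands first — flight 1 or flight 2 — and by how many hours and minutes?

the first, by 9 hours 45 minutes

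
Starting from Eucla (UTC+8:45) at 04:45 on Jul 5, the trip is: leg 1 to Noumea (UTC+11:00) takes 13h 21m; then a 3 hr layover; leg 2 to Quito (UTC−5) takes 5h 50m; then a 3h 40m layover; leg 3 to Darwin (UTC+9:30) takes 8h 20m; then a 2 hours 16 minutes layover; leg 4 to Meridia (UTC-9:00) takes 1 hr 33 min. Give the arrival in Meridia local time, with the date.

01:00 on Jul 6

Convert departure to UTC: 04:45 − 8:45 = 20:00 UTC on Jul 4.
Add 13 hours and 21 minutes leg 1 → 09:21 UTC (Jul 5).
Add 3 hours layover in Noumea → 12:21 UTC.
Add 5 hours 50 minutes leg 2 → 18:11 UTC.
Add 3 hours and 40 minutes layover in Quito → 21:51 UTC.
Add 8 hours and 20 minutes leg 3 → 06:11 UTC (Jul 6).
Add 2 hours 16 minutes layover in Darwin → 08:27 UTC.
Add 1 hour and 33 minutes leg 4 → 10:00 UTC.
Meridia is UTC−9:00, so local arrival = 10:00 − 9:00 = 01:00 on Jul 6.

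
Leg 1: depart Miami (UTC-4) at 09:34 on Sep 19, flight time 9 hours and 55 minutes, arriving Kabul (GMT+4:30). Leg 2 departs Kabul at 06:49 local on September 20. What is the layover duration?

2 hours 50 minutes

Convert departure to UTC: 09:34 + 4:00 = 13:34 UTC on Sep 19.
Add 9 hours and 55 minutes flight time → 23:29 UTC.
Kabul is UTC+4:30, so local arrival = 23:29 + 4:30 = 03:59 on Sep 20.
Layover = 06:49 − 03:59 = 2 hours 50 minutes.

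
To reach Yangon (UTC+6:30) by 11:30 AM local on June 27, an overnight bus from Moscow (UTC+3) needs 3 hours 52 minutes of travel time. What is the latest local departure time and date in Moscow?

Target arrival in UTC: 11:30 AM − 6:30 = 5:00 AM on Jun 27.
Subtract 3 hours and 52 minutes → departure 1:08 AM UTC on Jun 27.
Moscow is UTC+3:00: 1:08 AM + 3:00 = 4:08 AM on Jun 27.

4:08 AM on Jun 27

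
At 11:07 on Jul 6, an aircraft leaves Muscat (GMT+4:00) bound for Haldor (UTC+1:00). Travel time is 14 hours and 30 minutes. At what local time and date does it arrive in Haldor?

22:37 on July 6

Haldor is 3:00 behind Muscat.
After 14 hours 30 minutes it is 01:37 (Jul 7) in Muscat.
Shift by the zone difference: 01:37 − 3:00 = 22:37 on Jul 6 in Haldor.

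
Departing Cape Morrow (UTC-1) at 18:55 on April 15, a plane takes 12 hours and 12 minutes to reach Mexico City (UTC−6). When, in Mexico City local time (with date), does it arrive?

02:07 on April 16

Convert departure to UTC: 18:55 + 1:00 = 19:55 UTC on Apr 15.
Add 12 hours 12 minutes travel time → 08:07 UTC (Apr 16).
Mexico City is UTC−6:00, so local arrival = 08:07 − 6:00 = 02:07 on Apr 16.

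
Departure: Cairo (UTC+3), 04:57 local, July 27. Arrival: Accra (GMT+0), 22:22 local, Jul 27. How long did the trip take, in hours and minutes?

Departure in UTC: 04:57 − 3:00 = 01:57 on Jul 27.
Arrival is already UTC: 22:22 on Jul 27.
Elapsed = 22:22 − 01:57 = 20 hours 25 minutes.

20 hours 25 minutes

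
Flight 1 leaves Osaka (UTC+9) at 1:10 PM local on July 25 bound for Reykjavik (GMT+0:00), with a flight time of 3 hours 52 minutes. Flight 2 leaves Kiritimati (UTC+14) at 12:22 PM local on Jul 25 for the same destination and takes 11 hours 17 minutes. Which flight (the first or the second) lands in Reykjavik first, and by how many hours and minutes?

the first, by 1 hour 37 minutes

Flight 1 in UTC: 1:10 PM − 9:00 = 4:10 AM on Jul 25.
+3 hours and 52 minutes → arrive 8:02 AM UTC on Jul 25.
Flight 2 in UTC: 12:22 PM − 14:00 = 10:22 PM on Jul 24.
+11 hours 17 minutes → arrive 9:39 AM UTC on Jul 25.
Flight 1 lands earlier by 1 hour 37 minutes.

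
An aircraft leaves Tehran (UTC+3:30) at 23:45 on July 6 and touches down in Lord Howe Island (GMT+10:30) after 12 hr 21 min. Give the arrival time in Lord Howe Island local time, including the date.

Lord Howe Island is 7:00 ahead of Tehran.
After 12 hours and 21 minutes it is 12:06 (Jul 7) in Tehran.
Shift by the zone difference: 12:06 + 7:00 = 19:06 on Jul 7 in Lord Howe Island.

19:06 on July 7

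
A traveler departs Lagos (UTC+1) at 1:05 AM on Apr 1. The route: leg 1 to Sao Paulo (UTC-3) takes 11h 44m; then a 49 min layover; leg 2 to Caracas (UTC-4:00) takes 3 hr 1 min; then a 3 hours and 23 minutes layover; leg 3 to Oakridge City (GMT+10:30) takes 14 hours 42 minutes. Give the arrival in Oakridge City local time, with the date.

8:14 PM on Apr 2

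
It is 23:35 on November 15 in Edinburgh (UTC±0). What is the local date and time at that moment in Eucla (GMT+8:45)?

Eucla is 8:45 ahead of Edinburgh.
Shift by the zone difference: 23:35 + 8:45 = 08:20 on Nov 16 in Eucla.

08:20 on November 16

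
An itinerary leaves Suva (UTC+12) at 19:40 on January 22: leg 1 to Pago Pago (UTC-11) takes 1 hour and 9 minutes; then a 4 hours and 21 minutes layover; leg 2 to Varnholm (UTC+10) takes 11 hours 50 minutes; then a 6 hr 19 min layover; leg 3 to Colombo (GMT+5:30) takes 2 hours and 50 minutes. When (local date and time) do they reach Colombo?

15:39 on Jan 23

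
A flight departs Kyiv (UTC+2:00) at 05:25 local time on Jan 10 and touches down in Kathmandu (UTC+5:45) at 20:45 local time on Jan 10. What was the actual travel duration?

11 hours 35 minutes

Departure in UTC: 05:25 − 2:00 = 03:25 on Jan 10.
Arrival in UTC: 20:45 − 5:45 = 15:00 on Jan 10.
Elapsed = 15:00 − 03:25 = 11 hours 35 minutes.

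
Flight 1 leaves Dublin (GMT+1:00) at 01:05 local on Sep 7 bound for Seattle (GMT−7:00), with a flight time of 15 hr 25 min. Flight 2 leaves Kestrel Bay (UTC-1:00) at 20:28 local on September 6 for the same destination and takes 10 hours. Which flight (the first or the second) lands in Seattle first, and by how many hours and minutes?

the second, by 8 hours 2 minutes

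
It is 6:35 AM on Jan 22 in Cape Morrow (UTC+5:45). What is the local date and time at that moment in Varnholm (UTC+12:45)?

In UTC: 6:35 AM − 5:45 = 12:50 AM on Jan 22.
Varnholm is UTC+12:45: 12:50 AM + 12:45 = 1:35 PM on Jan 22.

1:35 PM on January 22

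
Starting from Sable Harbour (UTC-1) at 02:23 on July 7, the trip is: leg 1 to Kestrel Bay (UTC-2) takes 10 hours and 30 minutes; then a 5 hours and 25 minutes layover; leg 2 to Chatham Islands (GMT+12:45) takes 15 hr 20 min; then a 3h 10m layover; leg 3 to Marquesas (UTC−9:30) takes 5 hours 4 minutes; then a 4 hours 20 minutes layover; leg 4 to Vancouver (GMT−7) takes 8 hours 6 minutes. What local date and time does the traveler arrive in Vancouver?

Convert departure to UTC: 02:23 + 1:00 = 03:23 UTC on Jul 7.
Add 10 hours and 30 minutes leg 1 → 13:53 UTC.
Add 5 hours and 25 minutes layover in Kestrel Bay → 19:18 UTC.
Add 15 hours 20 minutes leg 2 → 10:38 UTC (Jul 8).
Add 3 hours 10 minutes layover in Chatham Islands → 13:48 UTC.
Add 5 hours 4 minutes leg 3 → 18:52 UTC.
Add 4 hours and 20 minutes layover in Marquesas → 23:12 UTC.
Add 8 hours 6 minutes leg 4 → 07:18 UTC (Jul 9).
Vancouver is UTC−7:00, so local arrival = 07:18 − 7:00 = 00:18 on Jul 9.

00:18 on July 9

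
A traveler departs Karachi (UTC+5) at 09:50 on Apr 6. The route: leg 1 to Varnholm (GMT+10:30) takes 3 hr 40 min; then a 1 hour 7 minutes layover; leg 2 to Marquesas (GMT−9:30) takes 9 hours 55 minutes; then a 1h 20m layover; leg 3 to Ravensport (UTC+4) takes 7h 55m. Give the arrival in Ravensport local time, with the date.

08:47 on Apr 7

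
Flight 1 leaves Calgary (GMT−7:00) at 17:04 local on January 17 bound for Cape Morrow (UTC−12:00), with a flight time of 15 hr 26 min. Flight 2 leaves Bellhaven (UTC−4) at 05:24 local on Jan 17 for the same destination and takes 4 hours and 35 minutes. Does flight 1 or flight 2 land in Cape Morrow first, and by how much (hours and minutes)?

Flight 1 in UTC: 17:04 + 7:00 = 00:04 on Jan 18.
+15 hours 26 minutes → arrive 15:30 UTC on Jan 18.
Flight 2 in UTC: 05:24 + 4:00 = 09:24 on Jan 17.
+4 hours and 35 minutes → arrive 13:59 UTC on Jan 17.
Flight 2 lands earlier by 25 hours 31 minutes.

the second, by 25 hours 31 minutes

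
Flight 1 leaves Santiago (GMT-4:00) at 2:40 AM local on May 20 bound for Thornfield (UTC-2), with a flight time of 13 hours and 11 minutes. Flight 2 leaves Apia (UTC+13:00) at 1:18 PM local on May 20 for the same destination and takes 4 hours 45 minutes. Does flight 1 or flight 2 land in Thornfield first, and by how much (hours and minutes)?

Flight 1 in UTC: 2:40 AM + 4:00 = 6:40 AM on May 20.
+13 hours 11 minutes → arrive 7:51 PM UTC on May 20.
Flight 2 in UTC: 1:18 PM − 13:00 = 12:18 AM on May 20.
+4 hours and 45 minutes → arrive 5:03 AM UTC on May 20.
Flight 2 lands earlier by 14 hours 48 minutes.

the second, by 14 hours 48 minutes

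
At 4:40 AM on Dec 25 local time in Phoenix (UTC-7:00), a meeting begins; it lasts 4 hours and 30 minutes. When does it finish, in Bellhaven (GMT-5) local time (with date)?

Bellhaven is 2:00 ahead of Phoenix.
After 4 hours and 30 minutes it is 9:10 AM in Phoenix.
Shift by the zone difference: 9:10 AM + 2:00 = 11:10 AM on Dec 25 in Bellhaven.

11:10 AM on December 25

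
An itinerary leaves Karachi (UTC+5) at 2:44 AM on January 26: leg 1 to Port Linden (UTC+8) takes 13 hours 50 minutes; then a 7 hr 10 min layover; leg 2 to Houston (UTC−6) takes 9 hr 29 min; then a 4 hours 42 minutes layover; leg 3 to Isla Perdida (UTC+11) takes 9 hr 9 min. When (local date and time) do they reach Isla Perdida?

Convert departure to UTC: 2:44 AM − 5:00 = 9:44 PM UTC on Jan 25.
Add 13 hours 50 minutes leg 1 → 11:34 AM UTC (Jan 26).
Add 7 hours 10 minutes layover in Port Linden → 6:44 PM UTC.
Add 9 hours and 29 minutes leg 2 → 4:13 AM UTC (Jan 27).
Add 4 hours and 42 minutes layover in Houston → 8:55 AM UTC.
Add 9 hours 9 minutes leg 3 → 6:04 PM UTC.
Isla Perdida is UTC+11:00, so local arrival = 6:04 PM + 11:00 = 5:04 AM on Jan 28.

5:04 AM on January 28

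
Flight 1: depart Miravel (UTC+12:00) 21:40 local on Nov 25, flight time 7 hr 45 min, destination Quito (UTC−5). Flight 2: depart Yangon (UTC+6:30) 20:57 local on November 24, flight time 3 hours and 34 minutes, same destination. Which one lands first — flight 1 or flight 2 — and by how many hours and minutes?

the second, by 23 hours 24 minutes

Flight 1 in UTC: 21:40 − 12:00 = 09:40 on Nov 25.
+7 hours 45 minutes → arrive 17:25 UTC on Nov 25.
Flight 2 in UTC: 20:57 − 6:30 = 14:27 on Nov 24.
+3 hours and 34 minutes → arrive 18:01 UTC on Nov 24.
Flight 2 lands earlier by 23 hours 24 minutes.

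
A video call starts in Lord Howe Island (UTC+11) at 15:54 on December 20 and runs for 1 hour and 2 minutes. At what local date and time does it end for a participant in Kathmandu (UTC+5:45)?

11:41 on December 20

Kathmandu is 5:15 behind Lord Howe Island.
After 1 hour and 2 minutes it is 16:56 in Lord Howe Island.
Shift by the zone difference: 16:56 − 5:15 = 11:41 on Dec 20 in Kathmandu.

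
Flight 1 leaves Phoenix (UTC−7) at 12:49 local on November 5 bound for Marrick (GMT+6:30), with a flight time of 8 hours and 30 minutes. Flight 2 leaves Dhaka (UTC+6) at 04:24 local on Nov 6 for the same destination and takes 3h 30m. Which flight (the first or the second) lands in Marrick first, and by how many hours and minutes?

Flight 1 in UTC: 12:49 + 7:00 = 19:49 on Nov 5.
+8 hours and 30 minutes → arrive 04:19 UTC on Nov 6.
Flight 2 in UTC: 04:24 − 6:00 = 22:24 on Nov 5.
+3 hours and 30 minutes → arrive 01:54 UTC on Nov 6.
Flight 2 lands earlier by 2 hours 25 minutes.

the second, by 2 hours 25 minutes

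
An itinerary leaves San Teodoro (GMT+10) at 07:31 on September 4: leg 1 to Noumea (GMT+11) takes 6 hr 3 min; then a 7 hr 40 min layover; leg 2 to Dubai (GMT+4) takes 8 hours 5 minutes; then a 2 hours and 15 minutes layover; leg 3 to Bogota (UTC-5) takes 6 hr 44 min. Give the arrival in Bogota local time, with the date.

23:18 on Sep 4

Convert departure to UTC: 07:31 − 10:00 = 21:31 UTC on Sep 3.
Add 6 hours and 3 minutes leg 1 → 03:34 UTC (Sep 4).
Add 7 hours 40 minutes layover in Noumea → 11:14 UTC.
Add 8 hours 5 minutes leg 2 → 19:19 UTC.
Add 2 hours and 15 minutes layover in Dubai → 21:34 UTC.
Add 6 hours and 44 minutes leg 3 → 04:18 UTC (Sep 5).
Bogota is UTC−5:00, so local arrival = 04:18 − 5:00 = 23:18 on Sep 4.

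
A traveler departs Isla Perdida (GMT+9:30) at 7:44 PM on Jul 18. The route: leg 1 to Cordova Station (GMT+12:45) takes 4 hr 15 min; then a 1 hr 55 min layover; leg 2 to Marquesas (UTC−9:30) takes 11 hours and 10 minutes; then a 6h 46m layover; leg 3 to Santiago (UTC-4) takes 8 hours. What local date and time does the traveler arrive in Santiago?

Convert departure to UTC: 7:44 PM − 9:30 = 10:14 AM UTC on Jul 18.
Add 4 hours and 15 minutes leg 1 → 2:29 PM UTC.
Add 1 hour and 55 minutes layover in Cordova Station → 4:24 PM UTC.
Add 11 hours 10 minutes leg 2 → 3:34 AM UTC (Jul 19).
Add 6 hours and 46 minutes layover in Marquesas → 10:20 AM UTC.
Add 8 hours leg 3 → 6:20 PM UTC.
Santiago is UTC−4:00, so local arrival = 6:20 PM − 4:00 = 2:20 PM on Jul 19.

2:20 PM on Jul 19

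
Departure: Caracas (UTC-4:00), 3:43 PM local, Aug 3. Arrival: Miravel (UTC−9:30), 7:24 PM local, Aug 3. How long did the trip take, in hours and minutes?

9 hours 11 minutes

Miravel is 5:30 behind Caracas.
Clock-face elapsed time (ignoring zones) is 3 hours 41 minutes.
Actual elapsed = 3 hours 41 minutes + 5:30 = 9 hours 11 minutes.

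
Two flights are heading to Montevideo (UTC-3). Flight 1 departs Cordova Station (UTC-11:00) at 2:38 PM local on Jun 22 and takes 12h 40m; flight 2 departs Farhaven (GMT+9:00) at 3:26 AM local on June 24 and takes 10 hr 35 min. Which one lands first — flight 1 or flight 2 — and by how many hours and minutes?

the first, by 14 hours 43 minutes

Flight 1 in UTC: 2:38 PM + 11:00 = 1:38 AM on Jun 23.
+12 hours and 40 minutes → arrive 2:18 PM UTC on Jun 23.
Flight 2 in UTC: 3:26 AM − 9:00 = 6:26 PM on Jun 23.
+10 hours 35 minutes → arrive 5:01 AM UTC on Jun 24.
Flight 1 lands earlier by 14 hours 43 minutes.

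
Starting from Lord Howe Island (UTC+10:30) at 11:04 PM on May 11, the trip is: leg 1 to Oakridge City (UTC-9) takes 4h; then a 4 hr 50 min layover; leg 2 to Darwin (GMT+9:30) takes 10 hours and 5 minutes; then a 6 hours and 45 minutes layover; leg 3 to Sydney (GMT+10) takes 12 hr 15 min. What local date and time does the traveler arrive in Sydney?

12:29 PM on May 13

Convert departure to UTC: 11:04 PM − 10:30 = 12:34 PM UTC on May 11.
Add 4 hours leg 1 → 4:34 PM UTC.
Add 4 hours and 50 minutes layover in Oakridge City → 9:24 PM UTC.
Add 10 hours and 5 minutes leg 2 → 7:29 AM UTC (May 12).
Add 6 hours and 45 minutes layover in Darwin → 2:14 PM UTC.
Add 12 hours and 15 minutes leg 3 → 2:29 AM UTC (May 13).
Sydney is UTC+10:00, so local arrival = 2:29 AM + 10:00 = 12:29 PM on May 13.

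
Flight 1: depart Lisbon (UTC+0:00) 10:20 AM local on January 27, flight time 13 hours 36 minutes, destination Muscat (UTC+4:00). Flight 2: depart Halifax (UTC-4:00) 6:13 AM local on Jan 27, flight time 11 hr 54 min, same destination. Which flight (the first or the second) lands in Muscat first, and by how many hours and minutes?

Flight 1 departs at 10:20 AM UTC (Jan 27).
+13 hours 36 minutes → arrive 11:56 PM UTC on Jan 27.
Flight 2 in UTC: 6:13 AM + 4:00 = 10:13 AM on Jan 27.
+11 hours 54 minutes → arrive 10:07 PM UTC on Jan 27.
Flight 2 lands earlier by 1 hour 49 minutes.

the second, by 1 hour 49 minutes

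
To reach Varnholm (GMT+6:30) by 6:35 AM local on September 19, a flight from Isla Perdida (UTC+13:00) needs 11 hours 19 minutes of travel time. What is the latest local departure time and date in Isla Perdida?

1:46 AM on September 19

Target arrival in UTC: 6:35 AM − 6:30 = 12:05 AM on Sep 19.
Subtract 11 hours 19 minutes → departure 12:46 PM UTC on Sep 18.
Isla Perdida is UTC+13:00: 12:46 PM + 13:00 = 1:46 AM on Sep 19.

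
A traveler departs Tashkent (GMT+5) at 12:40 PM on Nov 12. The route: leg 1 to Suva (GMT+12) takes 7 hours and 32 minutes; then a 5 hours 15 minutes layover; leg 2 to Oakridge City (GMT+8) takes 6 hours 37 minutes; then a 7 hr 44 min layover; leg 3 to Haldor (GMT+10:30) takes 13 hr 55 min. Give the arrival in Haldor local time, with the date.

11:13 AM on November 14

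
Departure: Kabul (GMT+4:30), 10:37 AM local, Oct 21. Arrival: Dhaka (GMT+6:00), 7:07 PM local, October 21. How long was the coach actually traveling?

7 hours

Departure in UTC: 10:37 AM − 4:30 = 6:07 AM on Oct 21.
Arrival in UTC: 7:07 PM − 6:00 = 1:07 PM on Oct 21.
Elapsed = 1:07 PM − 6:07 AM = 7 hours.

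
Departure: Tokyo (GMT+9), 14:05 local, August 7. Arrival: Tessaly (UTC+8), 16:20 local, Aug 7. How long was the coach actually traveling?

3 hours 15 minutes

Tessaly is 1:00 behind Tokyo.
Clock-face elapsed time (ignoring zones) is 2 hours 15 minutes.
Actual elapsed = 2 hours 15 minutes + 1:00 = 3 hours 15 minutes.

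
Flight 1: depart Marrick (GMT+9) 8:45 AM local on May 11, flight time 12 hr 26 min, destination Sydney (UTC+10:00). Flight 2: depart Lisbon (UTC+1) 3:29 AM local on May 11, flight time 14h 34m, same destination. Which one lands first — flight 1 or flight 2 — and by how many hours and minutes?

the first, by 4 hours 52 minutes

Flight 1 in UTC: 8:45 AM − 9:00 = 11:45 PM on May 10.
+12 hours 26 minutes → arrive 12:11 PM UTC on May 11.
Flight 2 in UTC: 3:29 AM − 1:00 = 2:29 AM on May 11.
+14 hours and 34 minutes → arrive 5:03 PM UTC on May 11.
Flight 1 lands earlier by 4 hours 52 minutes.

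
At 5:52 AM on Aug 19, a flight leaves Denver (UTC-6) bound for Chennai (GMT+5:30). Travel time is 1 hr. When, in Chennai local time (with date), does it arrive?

Convert departure to UTC: 5:52 AM + 6:00 = 11:52 AM UTC on Aug 19.
Add 1 hour travel time → 12:52 PM UTC.
Chennai is UTC+5:30, so local arrival = 12:52 PM + 5:30 = 6:22 PM on Aug 19.

6:22 PM on August 19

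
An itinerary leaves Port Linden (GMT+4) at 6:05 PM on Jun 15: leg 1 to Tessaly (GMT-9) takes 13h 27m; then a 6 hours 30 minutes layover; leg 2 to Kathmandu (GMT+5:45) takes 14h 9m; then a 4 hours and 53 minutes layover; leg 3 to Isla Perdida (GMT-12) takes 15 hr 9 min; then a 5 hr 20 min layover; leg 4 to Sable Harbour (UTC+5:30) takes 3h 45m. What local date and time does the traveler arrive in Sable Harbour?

Convert departure to UTC: 6:05 PM − 4:00 = 2:05 PM UTC on Jun 15.
Add 13 hours 27 minutes leg 1 → 3:32 AM UTC (Jun 16).
Add 6 hours and 30 minutes layover in Tessaly → 10:02 AM UTC.
Add 14 hours and 9 minutes leg 2 → 12:11 AM UTC (Jun 17).
Add 4 hours 53 minutes layover in Kathmandu → 5:04 AM UTC.
Add 15 hours and 9 minutes leg 3 → 8:13 PM UTC.
Add 5 hours and 20 minutes layover in Isla Perdida → 1:33 AM UTC (Jun 18).
Add 3 hours and 45 minutes leg 4 → 5:18 AM UTC.
Sable Harbour is UTC+5:30, so local arrival = 5:18 AM + 5:30 = 10:48 AM on Jun 18.

10:48 AM on Jun 18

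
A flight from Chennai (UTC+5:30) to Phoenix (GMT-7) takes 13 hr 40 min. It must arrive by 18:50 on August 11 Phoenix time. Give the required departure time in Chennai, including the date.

17:40 on August 11

Target arrival in UTC: 18:50 + 7:00 = 01:50 on Aug 12.
Subtract 13 hours and 40 minutes → departure 12:10 UTC on Aug 11.
Chennai is UTC+5:30: 12:10 + 5:30 = 17:40 on Aug 11.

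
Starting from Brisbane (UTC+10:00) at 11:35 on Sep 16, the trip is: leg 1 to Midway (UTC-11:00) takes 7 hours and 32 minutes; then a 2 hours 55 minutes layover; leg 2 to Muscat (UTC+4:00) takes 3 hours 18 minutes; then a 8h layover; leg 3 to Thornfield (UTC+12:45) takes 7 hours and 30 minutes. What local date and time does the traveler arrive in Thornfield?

19:35 on Sep 17

Convert departure to UTC: 11:35 − 10:00 = 01:35 UTC on Sep 16.
Add 7 hours and 32 minutes leg 1 → 09:07 UTC.
Add 2 hours 55 minutes layover in Midway → 12:02 UTC.
Add 3 hours 18 minutes leg 2 → 15:20 UTC.
Add 8 hours layover in Muscat → 23:20 UTC.
Add 7 hours 30 minutes leg 3 → 06:50 UTC (Sep 17).
Thornfield is UTC+12:45, so local arrival = 06:50 + 12:45 = 19:35 on Sep 17.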